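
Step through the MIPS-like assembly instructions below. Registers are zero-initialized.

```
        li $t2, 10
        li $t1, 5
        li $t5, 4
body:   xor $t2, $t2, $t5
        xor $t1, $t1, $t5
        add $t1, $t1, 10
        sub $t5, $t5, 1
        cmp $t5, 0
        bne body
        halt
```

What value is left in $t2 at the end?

14

li $t2, 10 → $t2=10
li $t1, 5 → $t1=5
li $t5, 4 → $t5=4
xor $t2, $t2, $t5 → $t2=10^4=14
xor $t1, $t1, $t5 → $t1=5^4=1
add $t1, $t1, 10 → $t1=1+10=11
sub $t5, $t5, 1 → $t5=4-1=3
cmp $t5, 0  (cmp 3,0)
bne body: taken
xor $t2, $t2, $t5 → $t2=14^3=13
xor $t1, $t1, $t5 → $t1=11^3=8
add $t1, $t1, 10 → $t1=8+10=18
sub $t5, $t5, 1 → $t5=3-1=2
cmp $t5, 0  (cmp 2,0)
bne body: taken
xor $t2, $t2, $t5 → $t2=13^2=15
xor $t1, $t1, $t5 → $t1=18^2=16
add $t1, $t1, 10 → $t1=16+10=26
sub $t5, $t5, 1 → $t5=2-1=1
cmp $t5, 0  (cmp 1,0)
bne body: taken
xor $t2, $t2, $t5 → $t2=15^1=14
xor $t1, $t1, $t5 → $t1=26^1=27
add $t1, $t1, 10 → $t1=27+10=37
sub $t5, $t5, 1 → $t5=1-1=0
cmp $t5, 0  (cmp 0,0)
bne body: not taken
halt.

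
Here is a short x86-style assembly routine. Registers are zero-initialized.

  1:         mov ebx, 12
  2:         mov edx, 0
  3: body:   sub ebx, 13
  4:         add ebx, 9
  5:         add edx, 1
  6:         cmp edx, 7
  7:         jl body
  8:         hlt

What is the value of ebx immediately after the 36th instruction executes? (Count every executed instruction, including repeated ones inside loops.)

-16

ebx=12
edx=0
ebx=12-13=-1
ebx=(-1)+9=8
edx=0+1=1
cmp edx, 7  (cmp 1,7)
jl body: taken
ebx=8-13=-5
ebx=(-5)+9=4
edx=1+1=2
cmp edx, 7  (cmp 2,7)
jl body: taken
ebx=4-13=-9
ebx=(-9)+9=0
edx=2+1=3
cmp edx, 7  (cmp 3,7)
jl body: taken
ebx=0-13=-13
ebx=(-13)+9=-4
edx=3+1=4
cmp edx, 7  (cmp 4,7)
jl body: taken
ebx=(-4)-13=-17
ebx=(-17)+9=-8
edx=4+1=5
cmp edx, 7  (cmp 5,7)
jl body: taken
ebx=(-8)-13=-21
ebx=(-21)+9=-12
edx=5+1=6
cmp edx, 7  (cmp 6,7)
jl body: taken
ebx=(-12)-13=-25
ebx=(-25)+9=-16
edx=6+1=7
cmp edx, 7  (cmp 7,7)
After step 36: ebx = -16.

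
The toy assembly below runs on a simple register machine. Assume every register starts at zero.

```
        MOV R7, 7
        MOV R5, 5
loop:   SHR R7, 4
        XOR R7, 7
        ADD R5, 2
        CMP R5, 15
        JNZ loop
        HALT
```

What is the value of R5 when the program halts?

R7=7
R5=5
R7=7>>4=0
R7=0^7=7
R5=5+2=7
CMP R5, 15  (cmp 7,15)
JNZ loop: taken
R7=7>>4=0
R7=0^7=7
R5=7+2=9
CMP R5, 15  (cmp 9,15)
JNZ loop: taken
R7=7>>4=0
R7=0^7=7
R5=9+2=11
CMP R5, 15  (cmp 11,15)
JNZ loop: taken
R7=7>>4=0
R7=0^7=7
R5=11+2=13
CMP R5, 15  (cmp 13,15)
JNZ loop: taken
R7=7>>4=0
R7=0^7=7
R5=13+2=15
CMP R5, 15  (cmp 15,15)
JNZ loop: not taken
halt.

15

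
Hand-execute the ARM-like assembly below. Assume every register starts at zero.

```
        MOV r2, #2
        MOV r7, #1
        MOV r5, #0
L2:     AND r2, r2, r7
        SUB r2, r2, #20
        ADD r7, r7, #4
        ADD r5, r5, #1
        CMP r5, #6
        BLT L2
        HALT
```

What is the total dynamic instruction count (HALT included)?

40

r2=2
r7=1
r5=0
r2=2&1=0
r2=0-20=-20
r7=1+4=5
r5=0+1=1
CMP r5, #6  (cmp 1,6)
BLT L2: taken
r2=(-20)&5=4
r2=4-20=-16
r7=5+4=9
r5=1+1=2
CMP r5, #6  (cmp 2,6)
BLT L2: taken
r2=(-16)&9=0
r2=0-20=-20
r7=9+4=13
r5=2+1=3
CMP r5, #6  (cmp 3,6)
BLT L2: taken
r2=(-20)&13=12
r2=12-20=-8
r7=13+4=17
r5=3+1=4
CMP r5, #6  (cmp 4,6)
BLT L2: taken
r2=(-8)&17=16
r2=16-20=-4
r7=17+4=21
r5=4+1=5
CMP r5, #6  (cmp 5,6)
BLT L2: taken
r2=(-4)&21=20
r2=20-20=0
r7=21+4=25
r5=5+1=6
CMP r5, #6  (cmp 6,6)
BLT L2: not taken
halt.
Total executed instructions: 40.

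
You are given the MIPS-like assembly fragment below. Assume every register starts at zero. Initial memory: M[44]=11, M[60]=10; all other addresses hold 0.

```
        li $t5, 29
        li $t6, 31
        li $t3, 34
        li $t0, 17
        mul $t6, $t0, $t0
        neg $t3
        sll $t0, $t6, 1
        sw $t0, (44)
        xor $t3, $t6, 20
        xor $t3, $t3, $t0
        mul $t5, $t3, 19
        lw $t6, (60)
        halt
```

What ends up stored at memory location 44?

578

li $t5, 29 → $t5=29
li $t6, 31 → $t6=31
li $t3, 34 → $t3=34
li $t0, 17 → $t0=17
mul $t6, $t0, $t0 → $t6=17*17=289
neg $t3 → $t3=-(34)=-34
sll $t0, $t6, 1 → $t0=289<<1=578
sw $t0, (44) → M[44]=578
xor $t3, $t6, 20 → $t3=289^20=309
xor $t3, $t3, $t0 → $t3=309^578=887
mul $t5, $t3, 19 → $t5=887*19=16853
lw $t6, (60) → $t6=M[60]=10
halt.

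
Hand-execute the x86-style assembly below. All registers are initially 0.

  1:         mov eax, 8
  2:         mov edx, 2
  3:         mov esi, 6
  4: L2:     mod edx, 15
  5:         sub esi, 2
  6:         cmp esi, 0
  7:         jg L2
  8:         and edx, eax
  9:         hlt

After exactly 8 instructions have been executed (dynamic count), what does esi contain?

eax=8
edx=2
esi=6
edx=2%15=2
esi=6-2=4
cmp esi, 0  (cmp 4,0)
jg L2: taken
edx=2%15=2
After step 8: esi = 4.

4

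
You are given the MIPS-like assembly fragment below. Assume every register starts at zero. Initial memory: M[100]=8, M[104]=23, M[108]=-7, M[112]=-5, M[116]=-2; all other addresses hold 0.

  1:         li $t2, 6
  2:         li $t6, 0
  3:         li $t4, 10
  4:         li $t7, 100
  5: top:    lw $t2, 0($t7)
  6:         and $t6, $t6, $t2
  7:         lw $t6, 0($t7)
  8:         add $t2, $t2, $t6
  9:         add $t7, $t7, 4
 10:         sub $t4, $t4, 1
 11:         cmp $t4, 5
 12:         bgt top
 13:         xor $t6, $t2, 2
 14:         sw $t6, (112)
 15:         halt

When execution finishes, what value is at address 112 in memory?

-2

$t2=6
$t6=0
$t4=10
$t7=100
$t2=M[100]=8
$t6=0&8=0
$t6=M[100]=8
$t2=8+8=16
$t7=100+4=104
$t4=10-1=9
cmp $t4, 5  (cmp 9,5)
bgt top: taken
$t2=M[104]=23
$t6=8&23=0
$t6=M[104]=23
$t2=23+23=46
$t7=104+4=108
$t4=9-1=8
cmp $t4, 5  (cmp 8,5)
bgt top: taken
$t2=M[108]=-7
$t6=23&(-7)=17
$t6=M[108]=-7
$t2=(-7)+(-7)=-14
$t7=108+4=112
$t4=8-1=7
cmp $t4, 5  (cmp 7,5)
bgt top: taken
$t2=M[112]=-5
$t6=(-7)&(-5)=-7
$t6=M[112]=-5
$t2=(-5)+(-5)=-10
$t7=112+4=116
$t4=7-1=6
cmp $t4, 5  (cmp 6,5)
bgt top: taken
$t2=M[116]=-2
$t6=(-5)&(-2)=-6
$t6=M[116]=-2
$t2=(-2)+(-2)=-4
$t7=116+4=120
$t4=6-1=5
cmp $t4, 5  (cmp 5,5)
bgt top: not taken
$t6=(-4)^2=-2
sw $t6, (112) → M[112]=-2
halt.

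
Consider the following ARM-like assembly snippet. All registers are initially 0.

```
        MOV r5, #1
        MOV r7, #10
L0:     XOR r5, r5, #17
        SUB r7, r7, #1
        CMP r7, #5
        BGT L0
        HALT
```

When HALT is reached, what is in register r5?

r5=1
r7=10
r5=1^17=16
r7=10-1=9
CMP r7, #5  (cmp 9,5)
BGT L0: taken
r5=16^17=1
r7=9-1=8
CMP r7, #5  (cmp 8,5)
BGT L0: taken
r5=1^17=16
r7=8-1=7
CMP r7, #5  (cmp 7,5)
BGT L0: taken
r5=16^17=1
r7=7-1=6
CMP r7, #5  (cmp 6,5)
BGT L0: taken
r5=1^17=16
r7=6-1=5
CMP r7, #5  (cmp 5,5)
BGT L0: not taken
halt.

16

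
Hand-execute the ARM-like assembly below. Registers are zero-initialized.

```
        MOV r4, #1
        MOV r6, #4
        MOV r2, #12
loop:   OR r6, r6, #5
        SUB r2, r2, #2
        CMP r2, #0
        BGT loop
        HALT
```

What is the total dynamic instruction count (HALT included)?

28

MOV r4, #1 → r4=1
MOV r6, #4 → r6=4
MOV r2, #12 → r2=12
OR r6, r6, #5 → r6=4|5=5
SUB r2, r2, #2 → r2=12-2=10
CMP r2, #0  (cmp 10,0)
BGT loop: taken
OR r6, r6, #5 → r6=5|5=5
SUB r2, r2, #2 → r2=10-2=8
CMP r2, #0  (cmp 8,0)
BGT loop: taken
OR r6, r6, #5 → r6=5|5=5
SUB r2, r2, #2 → r2=8-2=6
CMP r2, #0  (cmp 6,0)
BGT loop: taken
OR r6, r6, #5 → r6=5|5=5
SUB r2, r2, #2 → r2=6-2=4
CMP r2, #0  (cmp 4,0)
BGT loop: taken
OR r6, r6, #5 → r6=5|5=5
SUB r2, r2, #2 → r2=4-2=2
CMP r2, #0  (cmp 2,0)
BGT loop: taken
OR r6, r6, #5 → r6=5|5=5
SUB r2, r2, #2 → r2=2-2=0
CMP r2, #0  (cmp 0,0)
BGT loop: not taken
halt.
Total executed instructions: 28.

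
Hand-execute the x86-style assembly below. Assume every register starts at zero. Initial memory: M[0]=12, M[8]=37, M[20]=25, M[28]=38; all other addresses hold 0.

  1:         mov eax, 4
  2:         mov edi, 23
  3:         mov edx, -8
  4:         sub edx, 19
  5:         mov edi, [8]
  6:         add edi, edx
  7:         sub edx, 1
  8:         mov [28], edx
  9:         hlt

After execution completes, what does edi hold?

10

after mov eax, 4: eax=4
after mov edi, 23: edi=23
after mov edx, -8: edx=-8
after sub edx, 19: edx=(-8)-19=-27
after mov edi, [8]: edi=M[8]=37
after add edi, edx: edi=37+(-27)=10
after sub edx, 1: edx=(-27)-1=-28
mov [28], edx → M[28]=-28
halt.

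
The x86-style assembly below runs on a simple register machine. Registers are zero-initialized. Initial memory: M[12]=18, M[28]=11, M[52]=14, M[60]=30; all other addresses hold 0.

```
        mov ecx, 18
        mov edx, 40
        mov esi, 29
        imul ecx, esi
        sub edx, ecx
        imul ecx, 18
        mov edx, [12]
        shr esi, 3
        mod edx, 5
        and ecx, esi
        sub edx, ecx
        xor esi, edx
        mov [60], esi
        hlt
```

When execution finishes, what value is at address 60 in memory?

ecx=18
edx=40
esi=29
ecx=18*29=522
edx=40-522=-482
ecx=522*18=9396
edx=M[12]=18
esi=29>>3=3
edx=18%5=3
ecx=9396&3=0
edx=3-0=3
esi=3^3=0
mov [60], esi → M[60]=0
halt.

0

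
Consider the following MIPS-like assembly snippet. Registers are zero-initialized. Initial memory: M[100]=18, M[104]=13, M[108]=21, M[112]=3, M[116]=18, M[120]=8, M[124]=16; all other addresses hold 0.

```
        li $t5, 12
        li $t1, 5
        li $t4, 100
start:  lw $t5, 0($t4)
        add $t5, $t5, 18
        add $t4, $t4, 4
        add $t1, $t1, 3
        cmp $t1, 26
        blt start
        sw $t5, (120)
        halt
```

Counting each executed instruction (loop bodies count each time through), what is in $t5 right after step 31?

li $t5, 12 → $t5=12
li $t1, 5 → $t1=5
li $t4, 100 → $t4=100
lw $t5, 0($t4) → $t5=M[100]=18
add $t5, $t5, 18 → $t5=18+18=36
add $t4, $t4, 4 → $t4=100+4=104
add $t1, $t1, 3 → $t1=5+3=8
cmp $t1, 26  (cmp 8,26)
blt start: taken
lw $t5, 0($t4) → $t5=M[104]=13
add $t5, $t5, 18 → $t5=13+18=31
add $t4, $t4, 4 → $t4=104+4=108
add $t1, $t1, 3 → $t1=8+3=11
cmp $t1, 26  (cmp 11,26)
blt start: taken
lw $t5, 0($t4) → $t5=M[108]=21
add $t5, $t5, 18 → $t5=21+18=39
add $t4, $t4, 4 → $t4=108+4=112
add $t1, $t1, 3 → $t1=11+3=14
cmp $t1, 26  (cmp 14,26)
blt start: taken
lw $t5, 0($t4) → $t5=M[112]=3
add $t5, $t5, 18 → $t5=3+18=21
add $t4, $t4, 4 → $t4=112+4=116
add $t1, $t1, 3 → $t1=14+3=17
cmp $t1, 26  (cmp 17,26)
blt start: taken
lw $t5, 0($t4) → $t5=M[116]=18
add $t5, $t5, 18 → $t5=18+18=36
add $t4, $t4, 4 → $t4=116+4=120
add $t1, $t1, 3 → $t1=17+3=20
After step 31: $t5 = 36.

36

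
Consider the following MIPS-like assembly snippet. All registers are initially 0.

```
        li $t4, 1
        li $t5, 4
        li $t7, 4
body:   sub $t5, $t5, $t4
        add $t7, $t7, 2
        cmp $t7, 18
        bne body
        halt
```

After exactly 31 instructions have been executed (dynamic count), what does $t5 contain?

li $t4, 1 → $t4=1
li $t5, 4 → $t5=4
li $t7, 4 → $t7=4
sub $t5, $t5, $t4 → $t5=4-1=3
add $t7, $t7, 2 → $t7=4+2=6
cmp $t7, 18  (cmp 6,18)
bne body: taken
sub $t5, $t5, $t4 → $t5=3-1=2
add $t7, $t7, 2 → $t7=6+2=8
cmp $t7, 18  (cmp 8,18)
bne body: taken
sub $t5, $t5, $t4 → $t5=2-1=1
add $t7, $t7, 2 → $t7=8+2=10
cmp $t7, 18  (cmp 10,18)
bne body: taken
sub $t5, $t5, $t4 → $t5=1-1=0
add $t7, $t7, 2 → $t7=10+2=12
cmp $t7, 18  (cmp 12,18)
bne body: taken
sub $t5, $t5, $t4 → $t5=0-1=-1
add $t7, $t7, 2 → $t7=12+2=14
cmp $t7, 18  (cmp 14,18)
bne body: taken
sub $t5, $t5, $t4 → $t5=(-1)-1=-2
add $t7, $t7, 2 → $t7=14+2=16
cmp $t7, 18  (cmp 16,18)
bne body: taken
sub $t5, $t5, $t4 → $t5=(-2)-1=-3
add $t7, $t7, 2 → $t7=16+2=18
cmp $t7, 18  (cmp 18,18)
bne body: not taken
After step 31: $t5 = -3.

-3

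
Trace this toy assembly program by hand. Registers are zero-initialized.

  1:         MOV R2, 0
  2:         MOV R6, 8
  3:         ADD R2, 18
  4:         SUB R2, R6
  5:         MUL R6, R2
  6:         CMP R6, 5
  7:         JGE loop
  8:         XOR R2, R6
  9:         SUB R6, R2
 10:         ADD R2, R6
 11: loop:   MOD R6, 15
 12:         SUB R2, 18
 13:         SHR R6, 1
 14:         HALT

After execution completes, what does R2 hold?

after MOV R2, 0: R2=0
after MOV R6, 8: R6=8
after ADD R2, 18: R2=0+18=18
after SUB R2, R6: R2=18-8=10
after MUL R6, R2: R6=8*10=80
CMP R6, 5  (cmp 80,5)
JGE loop: taken
after MOD R6, 15: R6=80%15=5
after SUB R2, 18: R2=10-18=-8
after SHR R6, 1: R6=5>>1=2
halt.

-8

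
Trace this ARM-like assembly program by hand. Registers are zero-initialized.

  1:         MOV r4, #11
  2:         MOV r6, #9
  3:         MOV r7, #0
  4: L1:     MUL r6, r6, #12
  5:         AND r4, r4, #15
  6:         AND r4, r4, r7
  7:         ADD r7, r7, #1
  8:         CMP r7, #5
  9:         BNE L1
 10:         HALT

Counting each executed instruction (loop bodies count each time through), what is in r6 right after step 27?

186624

after MOV r4, #11: r4=11
after MOV r6, #9: r6=9
after MOV r7, #0: r7=0
after MUL r6, r6, #12: r6=9*12=108
after AND r4, r4, #15: r4=11&15=11
after AND r4, r4, r7: r4=11&0=0
after ADD r7, r7, #1: r7=0+1=1
CMP r7, #5  (cmp 1,5)
BNE L1: taken
after MUL r6, r6, #12: r6=108*12=1296
after AND r4, r4, #15: r4=0&15=0
after AND r4, r4, r7: r4=0&1=0
after ADD r7, r7, #1: r7=1+1=2
CMP r7, #5  (cmp 2,5)
BNE L1: taken
after MUL r6, r6, #12: r6=1296*12=15552
after AND r4, r4, #15: r4=0&15=0
after AND r4, r4, r7: r4=0&2=0
after ADD r7, r7, #1: r7=2+1=3
CMP r7, #5  (cmp 3,5)
BNE L1: taken
after MUL r6, r6, #12: r6=15552*12=186624
after AND r4, r4, #15: r4=0&15=0
after AND r4, r4, r7: r4=0&3=0
after ADD r7, r7, #1: r7=3+1=4
CMP r7, #5  (cmp 4,5)
BNE L1: taken
After step 27: r6 = 186624.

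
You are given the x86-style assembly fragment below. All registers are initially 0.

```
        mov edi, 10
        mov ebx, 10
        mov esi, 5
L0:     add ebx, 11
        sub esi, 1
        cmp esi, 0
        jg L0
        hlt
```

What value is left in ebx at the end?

65

edi=10
ebx=10
esi=5
ebx=10+11=21
esi=5-1=4
cmp esi, 0  (cmp 4,0)
jg L0: taken
ebx=21+11=32
esi=4-1=3
cmp esi, 0  (cmp 3,0)
jg L0: taken
ebx=32+11=43
esi=3-1=2
cmp esi, 0  (cmp 2,0)
jg L0: taken
ebx=43+11=54
esi=2-1=1
cmp esi, 0  (cmp 1,0)
jg L0: taken
ebx=54+11=65
esi=1-1=0
cmp esi, 0  (cmp 0,0)
jg L0: not taken
halt.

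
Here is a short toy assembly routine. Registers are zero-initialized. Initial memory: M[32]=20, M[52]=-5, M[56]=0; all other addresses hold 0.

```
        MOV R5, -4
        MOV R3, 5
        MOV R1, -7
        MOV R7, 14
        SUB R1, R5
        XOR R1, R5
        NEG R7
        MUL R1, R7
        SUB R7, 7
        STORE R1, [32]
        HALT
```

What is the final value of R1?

-14

MOV R5, -4 → R5=-4
MOV R3, 5 → R3=5
MOV R1, -7 → R1=-7
MOV R7, 14 → R7=14
SUB R1, R5 → R1=(-7)-(-4)=-3
XOR R1, R5 → R1=(-3)^(-4)=1
NEG R7 → R7=-(14)=-14
MUL R1, R7 → R1=1*(-14)=-14
SUB R7, 7 → R7=(-14)-7=-21
STORE R1, [32] → M[32]=-14
halt.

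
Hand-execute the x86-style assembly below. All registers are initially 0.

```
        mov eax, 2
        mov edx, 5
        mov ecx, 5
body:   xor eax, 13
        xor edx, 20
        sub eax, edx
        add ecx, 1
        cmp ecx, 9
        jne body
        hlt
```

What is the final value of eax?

-38

mov eax, 2 → eax=2
mov edx, 5 → edx=5
mov ecx, 5 → ecx=5
xor eax, 13 → eax=2^13=15
xor edx, 20 → edx=5^20=17
sub eax, edx → eax=15-17=-2
add ecx, 1 → ecx=5+1=6
cmp ecx, 9  (cmp 6,9)
jne body: taken
xor eax, 13 → eax=(-2)^13=-13
xor edx, 20 → edx=17^20=5
sub eax, edx → eax=(-13)-5=-18
add ecx, 1 → ecx=6+1=7
cmp ecx, 9  (cmp 7,9)
jne body: taken
xor eax, 13 → eax=(-18)^13=-29
xor edx, 20 → edx=5^20=17
sub eax, edx → eax=(-29)-17=-46
add ecx, 1 → ecx=7+1=8
cmp ecx, 9  (cmp 8,9)
jne body: taken
xor eax, 13 → eax=(-46)^13=-33
xor edx, 20 → edx=17^20=5
sub eax, edx → eax=(-33)-5=-38
add ecx, 1 → ecx=8+1=9
cmp ecx, 9  (cmp 9,9)
jne body: not taken
halt.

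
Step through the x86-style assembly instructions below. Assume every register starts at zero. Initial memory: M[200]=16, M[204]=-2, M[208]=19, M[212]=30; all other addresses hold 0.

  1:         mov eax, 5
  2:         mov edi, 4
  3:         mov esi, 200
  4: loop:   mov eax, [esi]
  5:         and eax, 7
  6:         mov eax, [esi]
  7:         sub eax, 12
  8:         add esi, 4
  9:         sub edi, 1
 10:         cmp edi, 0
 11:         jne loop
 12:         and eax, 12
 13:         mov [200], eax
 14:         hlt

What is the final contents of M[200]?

after mov eax, 5: eax=5
after mov edi, 4: edi=4
after mov esi, 200: esi=200
after mov eax, [esi]: eax=M[200]=16
after and eax, 7: eax=16&7=0
after mov eax, [esi]: eax=M[200]=16
after sub eax, 12: eax=16-12=4
after add esi, 4: esi=200+4=204
after sub edi, 1: edi=4-1=3
cmp edi, 0  (cmp 3,0)
jne loop: taken
after mov eax, [esi]: eax=M[204]=-2
after and eax, 7: eax=(-2)&7=6
after mov eax, [esi]: eax=M[204]=-2
after sub eax, 12: eax=(-2)-12=-14
after add esi, 4: esi=204+4=208
after sub edi, 1: edi=3-1=2
cmp edi, 0  (cmp 2,0)
jne loop: taken
after mov eax, [esi]: eax=M[208]=19
after and eax, 7: eax=19&7=3
after mov eax, [esi]: eax=M[208]=19
after sub eax, 12: eax=19-12=7
after add esi, 4: esi=208+4=212
after sub edi, 1: edi=2-1=1
cmp edi, 0  (cmp 1,0)
jne loop: taken
after mov eax, [esi]: eax=M[212]=30
after and eax, 7: eax=30&7=6
after mov eax, [esi]: eax=M[212]=30
after sub eax, 12: eax=30-12=18
after add esi, 4: esi=212+4=216
after sub edi, 1: edi=1-1=0
cmp edi, 0  (cmp 0,0)
jne loop: not taken
after and eax, 12: eax=18&12=0
mov [200], eax → M[200]=0
halt.

0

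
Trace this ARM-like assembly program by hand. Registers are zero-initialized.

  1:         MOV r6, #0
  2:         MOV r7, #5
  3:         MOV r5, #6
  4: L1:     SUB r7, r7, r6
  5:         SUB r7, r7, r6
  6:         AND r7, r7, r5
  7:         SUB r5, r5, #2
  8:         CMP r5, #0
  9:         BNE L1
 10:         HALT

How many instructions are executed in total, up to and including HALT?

MOV r6, #0 → r6=0
MOV r7, #5 → r7=5
MOV r5, #6 → r5=6
SUB r7, r7, r6 → r7=5-0=5
SUB r7, r7, r6 → r7=5-0=5
AND r7, r7, r5 → r7=5&6=4
SUB r5, r5, #2 → r5=6-2=4
CMP r5, #0  (cmp 4,0)
BNE L1: taken
SUB r7, r7, r6 → r7=4-0=4
SUB r7, r7, r6 → r7=4-0=4
AND r7, r7, r5 → r7=4&4=4
SUB r5, r5, #2 → r5=4-2=2
CMP r5, #0  (cmp 2,0)
BNE L1: taken
SUB r7, r7, r6 → r7=4-0=4
SUB r7, r7, r6 → r7=4-0=4
AND r7, r7, r5 → r7=4&2=0
SUB r5, r5, #2 → r5=2-2=0
CMP r5, #0  (cmp 0,0)
BNE L1: not taken
halt.
Total executed instructions: 22.

22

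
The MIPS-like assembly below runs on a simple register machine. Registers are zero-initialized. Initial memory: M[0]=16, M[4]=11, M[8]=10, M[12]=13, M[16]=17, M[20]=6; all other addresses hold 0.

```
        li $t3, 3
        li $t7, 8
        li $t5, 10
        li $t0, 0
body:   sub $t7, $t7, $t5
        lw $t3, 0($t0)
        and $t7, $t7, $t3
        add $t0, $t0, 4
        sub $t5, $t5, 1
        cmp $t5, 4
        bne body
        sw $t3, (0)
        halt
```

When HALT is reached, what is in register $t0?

$t3=3
$t7=8
$t5=10
$t0=0
$t7=8-10=-2
$t3=M[0]=16
$t7=(-2)&16=16
$t0=0+4=4
$t5=10-1=9
cmp $t5, 4  (cmp 9,4)
bne body: taken
$t7=16-9=7
$t3=M[4]=11
$t7=7&11=3
$t0=4+4=8
$t5=9-1=8
cmp $t5, 4  (cmp 8,4)
bne body: taken
$t7=3-8=-5
$t3=M[8]=10
$t7=(-5)&10=10
$t0=8+4=12
$t5=8-1=7
cmp $t5, 4  (cmp 7,4)
bne body: taken
$t7=10-7=3
$t3=M[12]=13
$t7=3&13=1
$t0=12+4=16
$t5=7-1=6
cmp $t5, 4  (cmp 6,4)
bne body: taken
$t7=1-6=-5
$t3=M[16]=17
$t7=(-5)&17=17
$t0=16+4=20
$t5=6-1=5
cmp $t5, 4  (cmp 5,4)
bne body: taken
$t7=17-5=12
$t3=M[20]=6
$t7=12&6=4
$t0=20+4=24
$t5=5-1=4
cmp $t5, 4  (cmp 4,4)
bne body: not taken
sw $t3, (0) → M[0]=6
halt.

24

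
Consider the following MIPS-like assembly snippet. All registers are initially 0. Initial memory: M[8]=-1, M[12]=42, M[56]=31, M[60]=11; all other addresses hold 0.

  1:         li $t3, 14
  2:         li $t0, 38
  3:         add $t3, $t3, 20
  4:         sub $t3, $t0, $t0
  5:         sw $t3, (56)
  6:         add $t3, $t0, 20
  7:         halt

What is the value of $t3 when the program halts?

58

li $t3, 14 → $t3=14
li $t0, 38 → $t0=38
add $t3, $t3, 20 → $t3=14+20=34
sub $t3, $t0, $t0 → $t3=38-38=0
sw $t3, (56) → M[56]=0
add $t3, $t0, 20 → $t3=38+20=58
halt.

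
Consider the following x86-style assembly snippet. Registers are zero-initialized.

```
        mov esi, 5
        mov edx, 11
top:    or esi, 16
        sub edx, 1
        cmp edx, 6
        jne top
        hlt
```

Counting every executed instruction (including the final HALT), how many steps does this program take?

after mov esi, 5: esi=5
after mov edx, 11: edx=11
after or esi, 16: esi=5|16=21
after sub edx, 1: edx=11-1=10
cmp edx, 6  (cmp 10,6)
jne top: taken
after or esi, 16: esi=21|16=21
after sub edx, 1: edx=10-1=9
cmp edx, 6  (cmp 9,6)
jne top: taken
after or esi, 16: esi=21|16=21
after sub edx, 1: edx=9-1=8
cmp edx, 6  (cmp 8,6)
jne top: taken
after or esi, 16: esi=21|16=21
after sub edx, 1: edx=8-1=7
cmp edx, 6  (cmp 7,6)
jne top: taken
after or esi, 16: esi=21|16=21
after sub edx, 1: edx=7-1=6
cmp edx, 6  (cmp 6,6)
jne top: not taken
halt.
Total executed instructions: 23.

23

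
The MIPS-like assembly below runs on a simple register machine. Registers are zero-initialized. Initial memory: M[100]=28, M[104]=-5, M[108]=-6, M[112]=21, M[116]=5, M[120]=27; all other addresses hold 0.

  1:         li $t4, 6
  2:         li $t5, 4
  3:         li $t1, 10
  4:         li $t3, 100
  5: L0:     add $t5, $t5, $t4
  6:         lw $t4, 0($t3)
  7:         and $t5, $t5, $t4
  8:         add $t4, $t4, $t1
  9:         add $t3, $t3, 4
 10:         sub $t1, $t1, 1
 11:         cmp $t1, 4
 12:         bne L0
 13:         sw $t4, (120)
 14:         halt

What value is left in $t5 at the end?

11

li $t4, 6 → $t4=6
li $t5, 4 → $t5=4
li $t1, 10 → $t1=10
li $t3, 100 → $t3=100
add $t5, $t5, $t4 → $t5=4+6=10
lw $t4, 0($t3) → $t4=M[100]=28
and $t5, $t5, $t4 → $t5=10&28=8
add $t4, $t4, $t1 → $t4=28+10=38
add $t3, $t3, 4 → $t3=100+4=104
sub $t1, $t1, 1 → $t1=10-1=9
cmp $t1, 4  (cmp 9,4)
bne L0: taken
add $t5, $t5, $t4 → $t5=8+38=46
lw $t4, 0($t3) → $t4=M[104]=-5
and $t5, $t5, $t4 → $t5=46&(-5)=42
add $t4, $t4, $t1 → $t4=(-5)+9=4
add $t3, $t3, 4 → $t3=104+4=108
sub $t1, $t1, 1 → $t1=9-1=8
cmp $t1, 4  (cmp 8,4)
bne L0: taken
add $t5, $t5, $t4 → $t5=42+4=46
lw $t4, 0($t3) → $t4=M[108]=-6
and $t5, $t5, $t4 → $t5=46&(-6)=42
add $t4, $t4, $t1 → $t4=(-6)+8=2
add $t3, $t3, 4 → $t3=108+4=112
sub $t1, $t1, 1 → $t1=8-1=7
cmp $t1, 4  (cmp 7,4)
bne L0: taken
add $t5, $t5, $t4 → $t5=42+2=44
lw $t4, 0($t3) → $t4=M[112]=21
and $t5, $t5, $t4 → $t5=44&21=4
add $t4, $t4, $t1 → $t4=21+7=28
add $t3, $t3, 4 → $t3=112+4=116
sub $t1, $t1, 1 → $t1=7-1=6
cmp $t1, 4  (cmp 6,4)
bne L0: taken
add $t5, $t5, $t4 → $t5=4+28=32
lw $t4, 0($t3) → $t4=M[116]=5
and $t5, $t5, $t4 → $t5=32&5=0
add $t4, $t4, $t1 → $t4=5+6=11
add $t3, $t3, 4 → $t3=116+4=120
sub $t1, $t1, 1 → $t1=6-1=5
cmp $t1, 4  (cmp 5,4)
bne L0: taken
add $t5, $t5, $t4 → $t5=0+11=11
lw $t4, 0($t3) → $t4=M[120]=27
and $t5, $t5, $t4 → $t5=11&27=11
add $t4, $t4, $t1 → $t4=27+5=32
add $t3, $t3, 4 → $t3=120+4=124
sub $t1, $t1, 1 → $t1=5-1=4
cmp $t1, 4  (cmp 4,4)
bne L0: not taken
sw $t4, (120) → M[120]=32
halt.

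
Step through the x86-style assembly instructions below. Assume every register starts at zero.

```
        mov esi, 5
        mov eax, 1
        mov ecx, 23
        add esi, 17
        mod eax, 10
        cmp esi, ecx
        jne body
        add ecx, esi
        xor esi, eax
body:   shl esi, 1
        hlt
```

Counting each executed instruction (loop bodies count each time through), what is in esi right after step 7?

22

esi=5
eax=1
ecx=23
esi=5+17=22
eax=1%10=1
cmp esi, ecx  (cmp 22,23)
jne body: taken
After step 7: esi = 22.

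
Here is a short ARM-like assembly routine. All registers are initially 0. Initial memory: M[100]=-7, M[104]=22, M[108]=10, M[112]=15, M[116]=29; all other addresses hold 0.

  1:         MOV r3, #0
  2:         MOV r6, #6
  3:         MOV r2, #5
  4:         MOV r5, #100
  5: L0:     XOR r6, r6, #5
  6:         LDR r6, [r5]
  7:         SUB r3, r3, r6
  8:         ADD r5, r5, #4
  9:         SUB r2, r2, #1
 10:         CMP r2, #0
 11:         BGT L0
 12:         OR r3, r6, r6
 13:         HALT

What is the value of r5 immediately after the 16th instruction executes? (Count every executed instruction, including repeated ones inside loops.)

after MOV r3, #0: r3=0
after MOV r6, #6: r6=6
after MOV r2, #5: r2=5
after MOV r5, #100: r5=100
after XOR r6, r6, #5: r6=6^5=3
after LDR r6, [r5]: r6=M[100]=-7
after SUB r3, r3, r6: r3=0-(-7)=7
after ADD r5, r5, #4: r5=100+4=104
after SUB r2, r2, #1: r2=5-1=4
CMP r2, #0  (cmp 4,0)
BGT L0: taken
after XOR r6, r6, #5: r6=(-7)^5=-4
after LDR r6, [r5]: r6=M[104]=22
after SUB r3, r3, r6: r3=7-22=-15
after ADD r5, r5, #4: r5=104+4=108
after SUB r2, r2, #1: r2=4-1=3
After step 16: r5 = 108.

108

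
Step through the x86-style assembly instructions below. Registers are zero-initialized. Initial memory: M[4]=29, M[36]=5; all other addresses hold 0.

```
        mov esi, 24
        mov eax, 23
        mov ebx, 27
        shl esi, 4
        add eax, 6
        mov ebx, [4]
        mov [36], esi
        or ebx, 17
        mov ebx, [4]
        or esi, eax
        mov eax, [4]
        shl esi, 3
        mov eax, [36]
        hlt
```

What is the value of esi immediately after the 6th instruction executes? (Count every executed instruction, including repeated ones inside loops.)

384

after mov esi, 24: esi=24
after mov eax, 23: eax=23
after mov ebx, 27: ebx=27
after shl esi, 4: esi=24<<4=384
after add eax, 6: eax=23+6=29
after mov ebx, [4]: ebx=M[4]=29
After step 6: esi = 384.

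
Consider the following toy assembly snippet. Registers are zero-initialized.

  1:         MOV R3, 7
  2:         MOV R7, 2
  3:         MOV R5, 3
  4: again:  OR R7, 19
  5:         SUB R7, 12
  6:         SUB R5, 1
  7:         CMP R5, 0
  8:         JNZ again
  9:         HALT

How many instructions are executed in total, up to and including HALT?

MOV R3, 7 → R3=7
MOV R7, 2 → R7=2
MOV R5, 3 → R5=3
OR R7, 19 → R7=2|19=19
SUB R7, 12 → R7=19-12=7
SUB R5, 1 → R5=3-1=2
CMP R5, 0  (cmp 2,0)
JNZ again: taken
OR R7, 19 → R7=7|19=23
SUB R7, 12 → R7=23-12=11
SUB R5, 1 → R5=2-1=1
CMP R5, 0  (cmp 1,0)
JNZ again: taken
OR R7, 19 → R7=11|19=27
SUB R7, 12 → R7=27-12=15
SUB R5, 1 → R5=1-1=0
CMP R5, 0  (cmp 0,0)
JNZ again: not taken
halt.
Total executed instructions: 19.

19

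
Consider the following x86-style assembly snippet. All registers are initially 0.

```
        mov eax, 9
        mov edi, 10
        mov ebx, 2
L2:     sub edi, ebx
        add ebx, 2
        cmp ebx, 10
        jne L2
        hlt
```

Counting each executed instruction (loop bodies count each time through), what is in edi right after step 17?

mov eax, 9 → eax=9
mov edi, 10 → edi=10
mov ebx, 2 → ebx=2
sub edi, ebx → edi=10-2=8
add ebx, 2 → ebx=2+2=4
cmp ebx, 10  (cmp 4,10)
jne L2: taken
sub edi, ebx → edi=8-4=4
add ebx, 2 → ebx=4+2=6
cmp ebx, 10  (cmp 6,10)
jne L2: taken
sub edi, ebx → edi=4-6=-2
add ebx, 2 → ebx=6+2=8
cmp ebx, 10  (cmp 8,10)
jne L2: taken
sub edi, ebx → edi=(-2)-8=-10
add ebx, 2 → ebx=8+2=10
After step 17: edi = -10.

-10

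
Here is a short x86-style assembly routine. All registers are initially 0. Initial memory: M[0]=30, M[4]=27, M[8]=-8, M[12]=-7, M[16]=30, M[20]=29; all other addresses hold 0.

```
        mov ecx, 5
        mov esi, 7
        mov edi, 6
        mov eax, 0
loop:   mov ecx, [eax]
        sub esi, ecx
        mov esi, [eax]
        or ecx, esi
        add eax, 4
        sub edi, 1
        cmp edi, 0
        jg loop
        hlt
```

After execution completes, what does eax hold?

mov ecx, 5 → ecx=5
mov esi, 7 → esi=7
mov edi, 6 → edi=6
mov eax, 0 → eax=0
mov ecx, [eax] → ecx=M[0]=30
sub esi, ecx → esi=7-30=-23
mov esi, [eax] → esi=M[0]=30
or ecx, esi → ecx=30|30=30
add eax, 4 → eax=0+4=4
sub edi, 1 → edi=6-1=5
cmp edi, 0  (cmp 5,0)
jg loop: taken
mov ecx, [eax] → ecx=M[4]=27
sub esi, ecx → esi=30-27=3
mov esi, [eax] → esi=M[4]=27
or ecx, esi → ecx=27|27=27
add eax, 4 → eax=4+4=8
sub edi, 1 → edi=5-1=4
cmp edi, 0  (cmp 4,0)
jg loop: taken
mov ecx, [eax] → ecx=M[8]=-8
sub esi, ecx → esi=27-(-8)=35
mov esi, [eax] → esi=M[8]=-8
or ecx, esi → ecx=(-8)|(-8)=-8
add eax, 4 → eax=8+4=12
sub edi, 1 → edi=4-1=3
cmp edi, 0  (cmp 3,0)
jg loop: taken
mov ecx, [eax] → ecx=M[12]=-7
sub esi, ecx → esi=(-8)-(-7)=-1
mov esi, [eax] → esi=M[12]=-7
or ecx, esi → ecx=(-7)|(-7)=-7
add eax, 4 → eax=12+4=16
sub edi, 1 → edi=3-1=2
cmp edi, 0  (cmp 2,0)
jg loop: taken
mov ecx, [eax] → ecx=M[16]=30
sub esi, ecx → esi=(-7)-30=-37
mov esi, [eax] → esi=M[16]=30
or ecx, esi → ecx=30|30=30
add eax, 4 → eax=16+4=20
sub edi, 1 → edi=2-1=1
cmp edi, 0  (cmp 1,0)
jg loop: taken
mov ecx, [eax] → ecx=M[20]=29
sub esi, ecx → esi=30-29=1
mov esi, [eax] → esi=M[20]=29
or ecx, esi → ecx=29|29=29
add eax, 4 → eax=20+4=24
sub edi, 1 → edi=1-1=0
cmp edi, 0  (cmp 0,0)
jg loop: not taken
halt.

24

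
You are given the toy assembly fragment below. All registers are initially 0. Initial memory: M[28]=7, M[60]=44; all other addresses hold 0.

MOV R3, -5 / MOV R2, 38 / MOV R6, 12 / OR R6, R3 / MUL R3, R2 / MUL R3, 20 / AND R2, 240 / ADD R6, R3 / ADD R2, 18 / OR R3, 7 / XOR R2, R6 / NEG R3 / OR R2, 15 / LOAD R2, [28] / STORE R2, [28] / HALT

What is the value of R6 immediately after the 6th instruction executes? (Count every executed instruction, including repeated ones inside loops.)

R3=-5
R2=38
R6=12
R6=12|(-5)=-1
R3=(-5)*38=-190
R3=(-190)*20=-3800
After step 6: R6 = -1.

-1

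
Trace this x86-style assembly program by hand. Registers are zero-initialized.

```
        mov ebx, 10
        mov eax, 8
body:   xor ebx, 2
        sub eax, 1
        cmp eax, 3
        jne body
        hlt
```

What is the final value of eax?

3

after mov ebx, 10: ebx=10
after mov eax, 8: eax=8
after xor ebx, 2: ebx=10^2=8
after sub eax, 1: eax=8-1=7
cmp eax, 3  (cmp 7,3)
jne body: taken
after xor ebx, 2: ebx=8^2=10
after sub eax, 1: eax=7-1=6
cmp eax, 3  (cmp 6,3)
jne body: taken
after xor ebx, 2: ebx=10^2=8
after sub eax, 1: eax=6-1=5
cmp eax, 3  (cmp 5,3)
jne body: taken
after xor ebx, 2: ebx=8^2=10
after sub eax, 1: eax=5-1=4
cmp eax, 3  (cmp 4,3)
jne body: taken
after xor ebx, 2: ebx=10^2=8
after sub eax, 1: eax=4-1=3
cmp eax, 3  (cmp 3,3)
jne body: not taken
halt.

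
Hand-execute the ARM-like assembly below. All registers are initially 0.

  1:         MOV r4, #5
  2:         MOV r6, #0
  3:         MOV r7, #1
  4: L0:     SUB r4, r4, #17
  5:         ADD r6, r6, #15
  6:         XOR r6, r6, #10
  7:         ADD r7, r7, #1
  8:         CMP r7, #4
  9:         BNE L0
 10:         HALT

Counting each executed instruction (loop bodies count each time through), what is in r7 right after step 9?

2

after MOV r4, #5: r4=5
after MOV r6, #0: r6=0
after MOV r7, #1: r7=1
after SUB r4, r4, #17: r4=5-17=-12
after ADD r6, r6, #15: r6=0+15=15
after XOR r6, r6, #10: r6=15^10=5
after ADD r7, r7, #1: r7=1+1=2
CMP r7, #4  (cmp 2,4)
BNE L0: taken
After step 9: r7 = 2.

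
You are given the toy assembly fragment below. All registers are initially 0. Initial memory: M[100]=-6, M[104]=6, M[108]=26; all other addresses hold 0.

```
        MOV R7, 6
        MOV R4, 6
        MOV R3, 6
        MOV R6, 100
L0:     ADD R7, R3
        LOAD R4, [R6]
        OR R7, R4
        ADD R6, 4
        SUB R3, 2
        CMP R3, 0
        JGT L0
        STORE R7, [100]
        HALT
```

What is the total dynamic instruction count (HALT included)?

R7=6
R4=6
R3=6
R6=100
R7=6+6=12
R4=M[100]=-6
R7=12|(-6)=-2
R6=100+4=104
R3=6-2=4
CMP R3, 0  (cmp 4,0)
JGT L0: taken
R7=(-2)+4=2
R4=M[104]=6
R7=2|6=6
R6=104+4=108
R3=4-2=2
CMP R3, 0  (cmp 2,0)
JGT L0: taken
R7=6+2=8
R4=M[108]=26
R7=8|26=26
R6=108+4=112
R3=2-2=0
CMP R3, 0  (cmp 0,0)
JGT L0: not taken
STORE R7, [100] → M[100]=26
halt.
Total executed instructions: 27.

27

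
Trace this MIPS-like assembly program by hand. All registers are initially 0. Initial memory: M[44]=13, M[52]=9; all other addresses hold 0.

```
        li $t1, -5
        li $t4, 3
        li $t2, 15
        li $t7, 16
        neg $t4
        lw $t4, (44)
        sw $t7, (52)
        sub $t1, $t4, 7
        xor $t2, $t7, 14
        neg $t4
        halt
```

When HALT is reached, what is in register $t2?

after li $t1, -5: $t1=-5
after li $t4, 3: $t4=3
after li $t2, 15: $t2=15
after li $t7, 16: $t7=16
after neg $t4: $t4=-(3)=-3
after lw $t4, (44): $t4=M[44]=13
sw $t7, (52) → M[52]=16
after sub $t1, $t4, 7: $t1=13-7=6
after xor $t2, $t7, 14: $t2=16^14=30
after neg $t4: $t4=-(13)=-13
halt.

30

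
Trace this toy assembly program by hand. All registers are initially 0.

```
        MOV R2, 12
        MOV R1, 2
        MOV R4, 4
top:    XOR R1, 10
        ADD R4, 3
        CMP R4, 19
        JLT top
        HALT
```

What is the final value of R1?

8

MOV R2, 12 → R2=12
MOV R1, 2 → R1=2
MOV R4, 4 → R4=4
XOR R1, 10 → R1=2^10=8
ADD R4, 3 → R4=4+3=7
CMP R4, 19  (cmp 7,19)
JLT top: taken
XOR R1, 10 → R1=8^10=2
ADD R4, 3 → R4=7+3=10
CMP R4, 19  (cmp 10,19)
JLT top: taken
XOR R1, 10 → R1=2^10=8
ADD R4, 3 → R4=10+3=13
CMP R4, 19  (cmp 13,19)
JLT top: taken
XOR R1, 10 → R1=8^10=2
ADD R4, 3 → R4=13+3=16
CMP R4, 19  (cmp 16,19)
JLT top: taken
XOR R1, 10 → R1=2^10=8
ADD R4, 3 → R4=16+3=19
CMP R4, 19  (cmp 19,19)
JLT top: not taken
halt.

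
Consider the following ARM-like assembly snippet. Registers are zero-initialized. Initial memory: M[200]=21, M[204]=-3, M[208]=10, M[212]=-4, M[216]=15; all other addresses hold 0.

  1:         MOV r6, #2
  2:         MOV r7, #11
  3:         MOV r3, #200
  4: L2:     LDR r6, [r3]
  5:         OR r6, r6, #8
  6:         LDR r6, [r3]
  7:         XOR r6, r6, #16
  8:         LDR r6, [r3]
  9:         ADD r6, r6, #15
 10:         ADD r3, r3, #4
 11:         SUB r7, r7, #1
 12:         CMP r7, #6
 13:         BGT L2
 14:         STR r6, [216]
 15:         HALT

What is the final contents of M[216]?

after MOV r6, #2: r6=2
after MOV r7, #11: r7=11
after MOV r3, #200: r3=200
after LDR r6, [r3]: r6=M[200]=21
after OR r6, r6, #8: r6=21|8=29
after LDR r6, [r3]: r6=M[200]=21
after XOR r6, r6, #16: r6=21^16=5
after LDR r6, [r3]: r6=M[200]=21
after ADD r6, r6, #15: r6=21+15=36
after ADD r3, r3, #4: r3=200+4=204
after SUB r7, r7, #1: r7=11-1=10
CMP r7, #6  (cmp 10,6)
BGT L2: taken
after LDR r6, [r3]: r6=M[204]=-3
after OR r6, r6, #8: r6=(-3)|8=-3
after LDR r6, [r3]: r6=M[204]=-3
after XOR r6, r6, #16: r6=(-3)^16=-19
after LDR r6, [r3]: r6=M[204]=-3
after ADD r6, r6, #15: r6=(-3)+15=12
after ADD r3, r3, #4: r3=204+4=208
after SUB r7, r7, #1: r7=10-1=9
CMP r7, #6  (cmp 9,6)
BGT L2: taken
after LDR r6, [r3]: r6=M[208]=10
after OR r6, r6, #8: r6=10|8=10
after LDR r6, [r3]: r6=M[208]=10
after XOR r6, r6, #16: r6=10^16=26
after LDR r6, [r3]: r6=M[208]=10
after ADD r6, r6, #15: r6=10+15=25
after ADD r3, r3, #4: r3=208+4=212
after SUB r7, r7, #1: r7=9-1=8
CMP r7, #6  (cmp 8,6)
BGT L2: taken
after LDR r6, [r3]: r6=M[212]=-4
after OR r6, r6, #8: r6=(-4)|8=-4
after LDR r6, [r3]: r6=M[212]=-4
after XOR r6, r6, #16: r6=(-4)^16=-20
after LDR r6, [r3]: r6=M[212]=-4
after ADD r6, r6, #15: r6=(-4)+15=11
after ADD r3, r3, #4: r3=212+4=216
after SUB r7, r7, #1: r7=8-1=7
CMP r7, #6  (cmp 7,6)
BGT L2: taken
after LDR r6, [r3]: r6=M[216]=15
after OR r6, r6, #8: r6=15|8=15
after LDR r6, [r3]: r6=M[216]=15
after XOR r6, r6, #16: r6=15^16=31
after LDR r6, [r3]: r6=M[216]=15
after ADD r6, r6, #15: r6=15+15=30
after ADD r3, r3, #4: r3=216+4=220
after SUB r7, r7, #1: r7=7-1=6
CMP r7, #6  (cmp 6,6)
BGT L2: not taken
STR r6, [216] → M[216]=30
halt.

30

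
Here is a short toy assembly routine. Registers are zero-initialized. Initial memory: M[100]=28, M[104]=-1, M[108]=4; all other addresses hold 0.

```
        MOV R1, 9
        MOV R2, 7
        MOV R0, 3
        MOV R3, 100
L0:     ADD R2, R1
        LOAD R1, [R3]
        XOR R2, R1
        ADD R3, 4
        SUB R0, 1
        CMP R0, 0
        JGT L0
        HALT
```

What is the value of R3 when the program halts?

after MOV R1, 9: R1=9
after MOV R2, 7: R2=7
after MOV R0, 3: R0=3
after MOV R3, 100: R3=100
after ADD R2, R1: R2=7+9=16
after LOAD R1, [R3]: R1=M[100]=28
after XOR R2, R1: R2=16^28=12
after ADD R3, 4: R3=100+4=104
after SUB R0, 1: R0=3-1=2
CMP R0, 0  (cmp 2,0)
JGT L0: taken
after ADD R2, R1: R2=12+28=40
after LOAD R1, [R3]: R1=M[104]=-1
after XOR R2, R1: R2=40^(-1)=-41
after ADD R3, 4: R3=104+4=108
after SUB R0, 1: R0=2-1=1
CMP R0, 0  (cmp 1,0)
JGT L0: taken
after ADD R2, R1: R2=(-41)+(-1)=-42
after LOAD R1, [R3]: R1=M[108]=4
after XOR R2, R1: R2=(-42)^4=-46
after ADD R3, 4: R3=108+4=112
after SUB R0, 1: R0=1-1=0
CMP R0, 0  (cmp 0,0)
JGT L0: not taken
halt.

112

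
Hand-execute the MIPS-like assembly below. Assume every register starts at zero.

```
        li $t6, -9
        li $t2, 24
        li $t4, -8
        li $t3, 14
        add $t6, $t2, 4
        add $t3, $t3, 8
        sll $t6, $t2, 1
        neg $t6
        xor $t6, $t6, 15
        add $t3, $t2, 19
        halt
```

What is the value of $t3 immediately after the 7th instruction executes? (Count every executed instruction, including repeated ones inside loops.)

22

after li $t6, -9: $t6=-9
after li $t2, 24: $t2=24
after li $t4, -8: $t4=-8
after li $t3, 14: $t3=14
after add $t6, $t2, 4: $t6=24+4=28
after add $t3, $t3, 8: $t3=14+8=22
after sll $t6, $t2, 1: $t6=24<<1=48
After step 7: $t3 = 22.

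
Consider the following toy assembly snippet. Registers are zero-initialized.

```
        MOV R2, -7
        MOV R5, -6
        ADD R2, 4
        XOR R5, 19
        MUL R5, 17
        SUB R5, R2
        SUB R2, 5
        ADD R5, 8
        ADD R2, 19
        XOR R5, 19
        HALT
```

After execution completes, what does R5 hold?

-361

after MOV R2, -7: R2=-7
after MOV R5, -6: R5=-6
after ADD R2, 4: R2=(-7)+4=-3
after XOR R5, 19: R5=(-6)^19=-23
after MUL R5, 17: R5=(-23)*17=-391
after SUB R5, R2: R5=(-391)-(-3)=-388
after SUB R2, 5: R2=(-3)-5=-8
after ADD R5, 8: R5=(-388)+8=-380
after ADD R2, 19: R2=(-8)+19=11
after XOR R5, 19: R5=(-380)^19=-361
halt.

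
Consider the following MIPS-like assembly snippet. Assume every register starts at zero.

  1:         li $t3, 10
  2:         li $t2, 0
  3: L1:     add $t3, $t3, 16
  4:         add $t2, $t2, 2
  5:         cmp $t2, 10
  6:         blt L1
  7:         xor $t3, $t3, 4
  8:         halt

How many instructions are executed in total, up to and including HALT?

after li $t3, 10: $t3=10
after li $t2, 0: $t2=0
after add $t3, $t3, 16: $t3=10+16=26
after add $t2, $t2, 2: $t2=0+2=2
cmp $t2, 10  (cmp 2,10)
blt L1: taken
after add $t3, $t3, 16: $t3=26+16=42
after add $t2, $t2, 2: $t2=2+2=4
cmp $t2, 10  (cmp 4,10)
blt L1: taken
after add $t3, $t3, 16: $t3=42+16=58
after add $t2, $t2, 2: $t2=4+2=6
cmp $t2, 10  (cmp 6,10)
blt L1: taken
after add $t3, $t3, 16: $t3=58+16=74
after add $t2, $t2, 2: $t2=6+2=8
cmp $t2, 10  (cmp 8,10)
blt L1: taken
after add $t3, $t3, 16: $t3=74+16=90
after add $t2, $t2, 2: $t2=8+2=10
cmp $t2, 10  (cmp 10,10)
blt L1: not taken
after xor $t3, $t3, 4: $t3=90^4=94
halt.
Total executed instructions: 24.

24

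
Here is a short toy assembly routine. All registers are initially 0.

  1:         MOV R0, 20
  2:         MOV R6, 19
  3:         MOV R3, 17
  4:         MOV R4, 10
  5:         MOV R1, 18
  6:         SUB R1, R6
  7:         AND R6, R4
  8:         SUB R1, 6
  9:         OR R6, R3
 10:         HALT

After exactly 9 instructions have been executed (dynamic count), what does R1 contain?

-7

R0=20
R6=19
R3=17
R4=10
R1=18
R1=18-19=-1
R6=19&10=2
R1=(-1)-6=-7
R6=2|17=19
After step 9: R1 = -7.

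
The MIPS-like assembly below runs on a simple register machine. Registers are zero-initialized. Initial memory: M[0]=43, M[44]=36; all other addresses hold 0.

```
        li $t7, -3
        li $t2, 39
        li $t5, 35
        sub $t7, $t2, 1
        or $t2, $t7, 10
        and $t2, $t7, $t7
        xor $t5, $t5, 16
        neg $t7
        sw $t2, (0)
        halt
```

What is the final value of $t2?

38

$t7=-3
$t2=39
$t5=35
$t7=39-1=38
$t2=38|10=46
$t2=38&38=38
$t5=35^16=51
$t7=-(38)=-38
sw $t2, (0) → M[0]=38
halt.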